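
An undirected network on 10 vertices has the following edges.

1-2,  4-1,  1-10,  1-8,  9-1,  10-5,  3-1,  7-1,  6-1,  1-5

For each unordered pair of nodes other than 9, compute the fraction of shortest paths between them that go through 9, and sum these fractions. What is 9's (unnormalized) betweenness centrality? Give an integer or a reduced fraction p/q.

No shortest path between any pair of other nodes passes through 9.
Summing the contributions gives betweenness(9) = 0.

0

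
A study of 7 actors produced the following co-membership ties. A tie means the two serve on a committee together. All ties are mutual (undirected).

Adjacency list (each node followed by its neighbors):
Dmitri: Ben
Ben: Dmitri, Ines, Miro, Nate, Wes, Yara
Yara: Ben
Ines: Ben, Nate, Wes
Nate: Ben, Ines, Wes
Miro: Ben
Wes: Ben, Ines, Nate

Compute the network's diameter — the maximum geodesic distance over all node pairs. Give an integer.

2

Eccentricity of each node (its greatest distance to any other): Ben:1, Dmitri:2, Ines:2, Miro:2, Nate:2, Wes:2, Yara:2.
The maximum eccentricity is 2, realized for instance by the pair Wes–Dmitri via Wes – Ben – Dmitri. So the diameter is 2.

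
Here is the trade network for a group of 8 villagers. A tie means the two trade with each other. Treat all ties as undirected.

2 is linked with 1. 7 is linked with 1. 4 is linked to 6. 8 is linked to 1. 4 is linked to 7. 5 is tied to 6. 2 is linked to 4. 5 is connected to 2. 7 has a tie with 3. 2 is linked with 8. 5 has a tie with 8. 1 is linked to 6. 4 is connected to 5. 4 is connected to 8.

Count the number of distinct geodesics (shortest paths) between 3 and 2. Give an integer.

The shortest distance is 3. The length-3 paths are: 3–7–1–2; 3–7–4–2.
That gives 2 distinct shortest paths.

2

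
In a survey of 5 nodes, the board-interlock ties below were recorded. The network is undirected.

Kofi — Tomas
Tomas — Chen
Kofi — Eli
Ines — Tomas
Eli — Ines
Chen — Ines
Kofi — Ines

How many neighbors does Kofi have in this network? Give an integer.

3

Kofi is directly tied to Eli, Ines, and Tomas. That is 3 neighbors, so the degree of Kofi is 3.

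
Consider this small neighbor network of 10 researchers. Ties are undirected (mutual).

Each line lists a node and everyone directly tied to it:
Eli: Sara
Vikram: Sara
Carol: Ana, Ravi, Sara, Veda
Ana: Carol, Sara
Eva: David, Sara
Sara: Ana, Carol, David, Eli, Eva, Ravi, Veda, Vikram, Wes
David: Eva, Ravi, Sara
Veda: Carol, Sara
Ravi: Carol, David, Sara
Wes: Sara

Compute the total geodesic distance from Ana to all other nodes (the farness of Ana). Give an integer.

Distances from Ana: Carol:1, David:2, Eli:2, Eva:2, Ravi:2, Sara:1, Veda:2, Vikram:2, Wes:2.
Sum = 1 + 2 + 2 + 2 + 2 + 1 + 2 + 2 + 2 = 16.

16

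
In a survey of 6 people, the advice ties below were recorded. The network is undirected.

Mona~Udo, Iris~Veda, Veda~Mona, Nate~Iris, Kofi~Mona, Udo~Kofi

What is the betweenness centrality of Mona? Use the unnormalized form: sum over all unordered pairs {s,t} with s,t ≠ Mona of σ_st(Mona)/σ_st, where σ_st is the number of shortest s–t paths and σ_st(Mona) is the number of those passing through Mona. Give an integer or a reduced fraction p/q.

6

Pairs whose geodesics pass through Mona — Nate–Udo: 1; Nate–Kofi: 1; Udo–Veda: 1; Udo–Iris: 1; Veda–Kofi: 1; Kofi–Iris: 1.
All other pairs contribute 0.
Summing the contributions gives betweenness(Mona) = 6.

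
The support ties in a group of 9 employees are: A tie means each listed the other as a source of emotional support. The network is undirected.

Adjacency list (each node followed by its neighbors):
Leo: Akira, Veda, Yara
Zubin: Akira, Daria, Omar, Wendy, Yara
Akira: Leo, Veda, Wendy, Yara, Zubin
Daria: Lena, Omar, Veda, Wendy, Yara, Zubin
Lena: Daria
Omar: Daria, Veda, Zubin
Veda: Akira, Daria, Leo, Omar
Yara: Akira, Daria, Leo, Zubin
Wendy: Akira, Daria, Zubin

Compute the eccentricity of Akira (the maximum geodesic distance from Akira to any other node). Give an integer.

Distances from Akira: Daria:2, Lena:3, Leo:1, Omar:2, Veda:1, Wendy:1, Yara:1, Zubin:1.
The largest is 3 (to Lena), so the eccentricity of Akira is 3.

3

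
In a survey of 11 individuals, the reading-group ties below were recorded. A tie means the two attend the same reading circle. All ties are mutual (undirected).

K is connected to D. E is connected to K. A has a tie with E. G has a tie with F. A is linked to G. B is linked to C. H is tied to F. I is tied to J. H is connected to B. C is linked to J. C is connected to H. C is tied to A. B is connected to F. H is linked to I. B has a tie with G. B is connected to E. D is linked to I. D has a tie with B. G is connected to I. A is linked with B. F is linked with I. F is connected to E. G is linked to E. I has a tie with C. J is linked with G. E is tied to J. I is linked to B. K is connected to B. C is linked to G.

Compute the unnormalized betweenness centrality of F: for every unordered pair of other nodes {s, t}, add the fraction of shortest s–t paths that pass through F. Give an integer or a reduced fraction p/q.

1

Pairs whose geodesics pass through F — I–E: 1/4; E–H: 1/2; G–H: 1/4.
All other pairs contribute 0.
Summing the contributions gives betweenness(F) = 1.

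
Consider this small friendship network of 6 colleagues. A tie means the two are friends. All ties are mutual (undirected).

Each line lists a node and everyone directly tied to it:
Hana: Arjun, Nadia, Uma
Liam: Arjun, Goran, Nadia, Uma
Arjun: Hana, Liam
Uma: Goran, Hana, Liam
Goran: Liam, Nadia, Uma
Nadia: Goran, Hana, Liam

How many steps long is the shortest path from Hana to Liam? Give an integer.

2

One shortest route is Hana – Nadia – Liam, which uses 2 edges, and Hana and Liam are not directly tied, so nothing shorter exists. So d(Hana,Liam) = 2.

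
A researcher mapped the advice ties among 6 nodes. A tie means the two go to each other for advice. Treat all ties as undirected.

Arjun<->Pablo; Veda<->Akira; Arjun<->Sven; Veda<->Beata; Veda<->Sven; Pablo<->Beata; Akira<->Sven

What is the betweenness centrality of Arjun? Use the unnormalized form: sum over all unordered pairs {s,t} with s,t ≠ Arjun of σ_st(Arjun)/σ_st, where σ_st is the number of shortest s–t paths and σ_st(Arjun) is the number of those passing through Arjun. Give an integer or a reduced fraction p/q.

3/2

Pairs whose geodesics pass through Arjun — Sven–Pablo: 1; Pablo–Akira: 1/2.
All other pairs contribute 0.
Summing the contributions gives betweenness(Arjun) = 3/2.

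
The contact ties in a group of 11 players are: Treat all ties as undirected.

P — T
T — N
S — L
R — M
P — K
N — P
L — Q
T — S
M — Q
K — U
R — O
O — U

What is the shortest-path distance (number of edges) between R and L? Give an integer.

One shortest route is R – M – Q – L, which uses 3 edges, and at distance 2 from R we only reach {Q, U}, which does not include L. So d(R,L) = 3.

3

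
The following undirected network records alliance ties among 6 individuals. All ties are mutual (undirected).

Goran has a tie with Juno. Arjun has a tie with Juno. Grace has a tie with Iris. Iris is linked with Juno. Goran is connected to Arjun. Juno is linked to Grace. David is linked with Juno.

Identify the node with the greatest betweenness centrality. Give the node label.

Juno

Unnormalized betweenness of each node: Arjun:0, David:0, Goran:0, Grace:0, Iris:0, Juno:8.
Juno has the largest value, 8, making it the main broker — the node through which the most shortest paths run.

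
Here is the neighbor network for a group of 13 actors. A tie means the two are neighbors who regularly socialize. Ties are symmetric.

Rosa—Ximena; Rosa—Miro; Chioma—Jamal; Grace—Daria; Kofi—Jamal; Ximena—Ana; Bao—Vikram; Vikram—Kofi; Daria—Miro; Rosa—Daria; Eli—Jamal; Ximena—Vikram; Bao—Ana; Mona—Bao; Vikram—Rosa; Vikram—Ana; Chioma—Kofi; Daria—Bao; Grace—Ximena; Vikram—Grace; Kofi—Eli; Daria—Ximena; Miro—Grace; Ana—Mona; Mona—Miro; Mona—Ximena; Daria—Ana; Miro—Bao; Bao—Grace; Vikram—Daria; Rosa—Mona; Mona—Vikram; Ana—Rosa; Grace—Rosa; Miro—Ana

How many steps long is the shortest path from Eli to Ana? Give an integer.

One shortest route is Eli – Kofi – Vikram – Ana, which uses 3 edges, and at distance 2 from Eli we only reach {Chioma, Vikram}, which does not include Ana. So d(Eli,Ana) = 3.

3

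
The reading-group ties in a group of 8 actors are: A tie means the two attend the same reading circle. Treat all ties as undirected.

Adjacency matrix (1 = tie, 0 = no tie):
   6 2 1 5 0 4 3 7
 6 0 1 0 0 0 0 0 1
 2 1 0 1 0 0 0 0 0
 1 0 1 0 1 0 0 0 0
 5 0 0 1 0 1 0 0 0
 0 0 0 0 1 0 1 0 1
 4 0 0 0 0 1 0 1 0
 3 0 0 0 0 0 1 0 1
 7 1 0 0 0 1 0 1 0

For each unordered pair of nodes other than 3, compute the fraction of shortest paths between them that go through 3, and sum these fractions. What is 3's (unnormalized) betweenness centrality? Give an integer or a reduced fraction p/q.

Pairs whose geodesics pass through 3 — 6–4: 1/2; 2–4: 1/3; 4–7: 1/2.
All other pairs contribute 0.
Summing the contributions gives betweenness(3) = 4/3.

4/3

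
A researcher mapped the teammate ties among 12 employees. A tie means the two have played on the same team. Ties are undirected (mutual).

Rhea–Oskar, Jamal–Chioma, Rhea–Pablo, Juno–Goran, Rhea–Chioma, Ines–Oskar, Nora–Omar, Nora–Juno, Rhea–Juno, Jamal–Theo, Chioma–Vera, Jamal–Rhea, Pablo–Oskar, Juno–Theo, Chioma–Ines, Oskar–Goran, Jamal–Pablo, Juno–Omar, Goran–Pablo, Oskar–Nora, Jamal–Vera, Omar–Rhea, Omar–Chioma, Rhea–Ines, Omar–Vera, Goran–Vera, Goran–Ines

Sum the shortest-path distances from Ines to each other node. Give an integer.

19

Distances from Ines: Chioma:1, Goran:1, Jamal:2, Juno:2, Nora:2, Omar:2, Oskar:1, Pablo:2, Rhea:1, Theo:3, Vera:2.
Sum = 1 + 1 + 2 + 2 + 2 + 2 + 1 + 2 + 1 + 3 + 2 = 19.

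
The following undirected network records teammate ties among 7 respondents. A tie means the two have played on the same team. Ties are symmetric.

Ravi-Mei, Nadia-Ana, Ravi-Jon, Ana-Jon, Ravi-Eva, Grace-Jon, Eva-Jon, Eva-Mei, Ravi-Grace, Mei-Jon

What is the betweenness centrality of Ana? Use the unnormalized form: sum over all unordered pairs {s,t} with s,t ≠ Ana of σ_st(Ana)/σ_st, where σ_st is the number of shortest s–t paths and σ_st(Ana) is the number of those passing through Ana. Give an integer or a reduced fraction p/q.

Pairs whose geodesics pass through Ana — Nadia–Eva: 1; Nadia–Ravi: 1; Nadia–Jon: 1; Nadia–Grace: 1; Nadia–Mei: 1.
All other pairs contribute 0.
Summing the contributions gives betweenness(Ana) = 5.

5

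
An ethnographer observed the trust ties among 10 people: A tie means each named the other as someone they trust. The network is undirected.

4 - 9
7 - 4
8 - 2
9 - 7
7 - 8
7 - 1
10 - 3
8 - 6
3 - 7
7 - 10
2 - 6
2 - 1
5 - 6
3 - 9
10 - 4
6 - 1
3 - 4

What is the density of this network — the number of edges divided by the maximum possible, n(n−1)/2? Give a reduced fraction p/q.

There are 17 edges and 10 nodes, so the maximum possible is C(10,2) = 45.
Density = 17/45.

17/45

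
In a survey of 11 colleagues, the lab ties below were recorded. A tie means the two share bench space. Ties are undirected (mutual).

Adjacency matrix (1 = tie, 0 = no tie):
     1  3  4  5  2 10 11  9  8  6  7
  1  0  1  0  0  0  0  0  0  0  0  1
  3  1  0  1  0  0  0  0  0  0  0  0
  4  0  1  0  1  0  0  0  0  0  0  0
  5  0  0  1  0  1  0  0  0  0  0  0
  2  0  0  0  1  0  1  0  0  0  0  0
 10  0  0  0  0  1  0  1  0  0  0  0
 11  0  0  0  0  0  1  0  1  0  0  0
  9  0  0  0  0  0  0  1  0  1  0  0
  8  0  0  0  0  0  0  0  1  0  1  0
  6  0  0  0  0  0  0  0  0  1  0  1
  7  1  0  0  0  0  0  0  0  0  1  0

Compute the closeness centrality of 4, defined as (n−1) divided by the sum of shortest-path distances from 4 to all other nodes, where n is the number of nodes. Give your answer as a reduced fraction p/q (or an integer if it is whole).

Distances from 4: 1:2, 2:2, 3:1, 5:1, 6:4, 7:3, 8:5, 9:5, 10:3, 11:4. Sum = 30.
n = 11, so closeness = 10/30 = 1/3.

1/3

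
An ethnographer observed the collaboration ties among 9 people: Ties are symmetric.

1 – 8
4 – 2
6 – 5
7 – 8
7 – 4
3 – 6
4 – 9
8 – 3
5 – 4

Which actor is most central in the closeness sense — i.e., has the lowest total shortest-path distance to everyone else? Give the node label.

Farness (sum of distances to all others) for each node — 1:23, 2:21, 3:19, 4:14, 5:17, 6:18, 7:15, 8:16, 9:21.
The smallest farness is 14, for 4, so 4 has the highest closeness.

4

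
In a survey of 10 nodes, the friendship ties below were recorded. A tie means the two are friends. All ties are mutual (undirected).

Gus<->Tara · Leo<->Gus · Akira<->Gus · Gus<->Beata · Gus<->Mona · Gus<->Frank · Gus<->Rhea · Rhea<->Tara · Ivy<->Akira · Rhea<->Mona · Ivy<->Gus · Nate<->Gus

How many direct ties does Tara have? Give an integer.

Tara is directly tied to Gus and Rhea. That is 2 neighbors, so the degree of Tara is 2.

2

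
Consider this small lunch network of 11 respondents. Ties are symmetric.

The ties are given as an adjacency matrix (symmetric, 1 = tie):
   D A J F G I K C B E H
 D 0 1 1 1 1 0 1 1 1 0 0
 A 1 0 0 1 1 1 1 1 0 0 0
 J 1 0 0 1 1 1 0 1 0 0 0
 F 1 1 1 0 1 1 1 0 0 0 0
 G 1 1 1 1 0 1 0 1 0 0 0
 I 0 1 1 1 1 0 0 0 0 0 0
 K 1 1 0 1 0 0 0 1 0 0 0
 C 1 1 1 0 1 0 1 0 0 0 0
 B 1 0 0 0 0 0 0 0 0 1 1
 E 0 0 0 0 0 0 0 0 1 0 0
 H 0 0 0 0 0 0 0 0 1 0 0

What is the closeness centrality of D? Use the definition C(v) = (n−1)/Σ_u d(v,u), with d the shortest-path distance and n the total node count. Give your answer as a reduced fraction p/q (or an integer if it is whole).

10/13

Distances from D: A:1, B:1, C:1, E:2, F:1, G:1, H:2, I:2, J:1, K:1. Sum = 13.
n = 11, so closeness = 10/13.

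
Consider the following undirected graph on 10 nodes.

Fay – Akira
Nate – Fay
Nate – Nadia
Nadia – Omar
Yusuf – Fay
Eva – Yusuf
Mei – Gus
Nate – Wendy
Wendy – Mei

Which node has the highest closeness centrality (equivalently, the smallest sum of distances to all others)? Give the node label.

Farness (sum of distances to all others) for each node — Akira:27, Eva:33, Fay:19, Gus:35, Mei:27, Nadia:23, Nate:17, Omar:31, Wendy:21, Yusuf:25.
The smallest farness is 17, for Nate, so Nate has the highest closeness.

Nate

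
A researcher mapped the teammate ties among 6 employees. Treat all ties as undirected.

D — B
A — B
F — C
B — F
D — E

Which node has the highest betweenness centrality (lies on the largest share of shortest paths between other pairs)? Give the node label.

B

Unnormalized betweenness of each node: A:0, B:8, C:0, D:4, E:0, F:4.
B has the largest value, 8, making it the main broker — the node through which the most shortest paths run.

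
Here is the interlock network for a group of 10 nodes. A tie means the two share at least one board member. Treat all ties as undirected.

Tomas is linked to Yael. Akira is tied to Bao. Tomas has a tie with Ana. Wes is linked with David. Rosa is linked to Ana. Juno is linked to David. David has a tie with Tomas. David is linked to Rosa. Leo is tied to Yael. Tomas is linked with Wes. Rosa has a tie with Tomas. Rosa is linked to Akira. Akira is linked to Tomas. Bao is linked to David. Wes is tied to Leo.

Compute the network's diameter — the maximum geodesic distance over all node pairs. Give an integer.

3

Eccentricity of each node (its greatest distance to any other): Akira:3, Ana:3, Bao:3, David:2, Juno:3, Leo:3, Rosa:3, Tomas:2, Wes:2, Yael:3.
The maximum eccentricity is 3, realized for instance by the pair Yael–Juno via Yael – Tomas – David – Juno. So the diameter is 3.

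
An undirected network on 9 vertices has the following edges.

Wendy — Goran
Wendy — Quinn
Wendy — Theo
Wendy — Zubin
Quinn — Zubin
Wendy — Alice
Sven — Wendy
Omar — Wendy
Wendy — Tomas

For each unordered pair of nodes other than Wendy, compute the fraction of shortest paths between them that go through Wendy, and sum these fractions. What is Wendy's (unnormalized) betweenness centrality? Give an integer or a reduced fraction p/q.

27

Pairs whose geodesics pass through Wendy — Goran–Sven: 1; Goran–Alice: 1; Goran–Theo: 1; Goran–Omar: 1; Goran–Quinn: 1; Goran–Tomas: 1; Goran–Zubin: 1; Sven–Alice: 1; Sven–Theo: 1; Sven–Omar: 1; Sven–Quinn: 1; Sven–Tomas: 1; Sven–Zubin: 1; Alice–Theo: 1 … (+13 more pairs).
All other pairs contribute 0.
Summing the contributions gives betweenness(Wendy) = 27.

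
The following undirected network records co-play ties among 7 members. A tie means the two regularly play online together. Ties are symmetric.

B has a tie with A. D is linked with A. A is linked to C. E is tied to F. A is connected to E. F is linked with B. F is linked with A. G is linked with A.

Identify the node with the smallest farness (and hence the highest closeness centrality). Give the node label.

Farness (sum of distances to all others) for each node — A:6, B:10, C:11, D:11, E:10, F:9, G:11.
The smallest farness is 6, for A, so A has the highest closeness.

A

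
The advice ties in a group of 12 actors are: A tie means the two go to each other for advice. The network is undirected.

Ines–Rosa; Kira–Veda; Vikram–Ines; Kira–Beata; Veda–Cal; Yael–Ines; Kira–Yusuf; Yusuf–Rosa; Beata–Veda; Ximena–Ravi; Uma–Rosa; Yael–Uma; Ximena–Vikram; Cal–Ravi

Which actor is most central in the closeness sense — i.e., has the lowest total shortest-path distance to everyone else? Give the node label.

Rosa

Farness (sum of distances to all others) for each node — Beata:34, Cal:32, Ines:27, Kira:28, Ravi:32, Rosa:26, Uma:34, Veda:30, Vikram:30, Ximena:31, Yael:35, Yusuf:27.
The smallest farness is 26, for Rosa, so Rosa has the highest closeness.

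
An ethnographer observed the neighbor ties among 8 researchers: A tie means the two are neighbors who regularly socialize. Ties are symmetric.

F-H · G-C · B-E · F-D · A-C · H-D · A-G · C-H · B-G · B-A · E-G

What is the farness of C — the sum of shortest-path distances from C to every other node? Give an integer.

11

Distances from C: A:1, B:2, D:2, E:2, F:2, G:1, H:1.
Sum = 1 + 2 + 2 + 2 + 2 + 1 + 1 = 11.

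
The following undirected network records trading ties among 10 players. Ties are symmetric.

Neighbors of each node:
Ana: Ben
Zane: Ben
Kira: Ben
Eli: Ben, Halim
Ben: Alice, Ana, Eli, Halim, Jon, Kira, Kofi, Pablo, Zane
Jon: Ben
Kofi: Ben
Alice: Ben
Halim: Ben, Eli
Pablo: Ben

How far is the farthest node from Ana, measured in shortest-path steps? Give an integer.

2

Distances from Ana: Alice:2, Ben:1, Eli:2, Halim:2, Jon:2, Kira:2, Kofi:2, Pablo:2, Zane:2.
The largest is 2 (to Zane, Eli, Jon, Halim, Kira, Pablo, Alice, and Kofi), so the eccentricity of Ana is 2.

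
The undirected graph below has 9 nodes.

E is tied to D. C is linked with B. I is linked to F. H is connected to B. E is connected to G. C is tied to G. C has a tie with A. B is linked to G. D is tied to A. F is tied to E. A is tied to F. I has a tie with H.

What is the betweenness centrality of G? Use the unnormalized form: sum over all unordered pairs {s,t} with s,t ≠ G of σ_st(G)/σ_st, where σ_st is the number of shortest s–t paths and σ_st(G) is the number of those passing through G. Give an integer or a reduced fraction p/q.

Pairs whose geodesics pass through G — F–B: 1/3; H–E: 1/2; H–D: 1/4; B–E: 1; B–D: 1/2; C–E: 1.
All other pairs contribute 0.
Summing the contributions gives betweenness(G) = 43/12.

43/12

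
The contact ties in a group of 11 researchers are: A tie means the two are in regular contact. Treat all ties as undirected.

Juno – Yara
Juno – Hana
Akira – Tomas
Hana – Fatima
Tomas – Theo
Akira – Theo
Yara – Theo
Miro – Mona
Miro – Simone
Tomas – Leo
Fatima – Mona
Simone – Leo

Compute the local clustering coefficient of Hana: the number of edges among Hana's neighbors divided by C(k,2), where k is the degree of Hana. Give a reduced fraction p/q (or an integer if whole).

0

Hana's neighbors: Fatima and Juno (k = 2).
Possible neighbor pairs: C(2,2) = 1. Edges among them: none → e = 0.
Clustering(Hana) = 0/1.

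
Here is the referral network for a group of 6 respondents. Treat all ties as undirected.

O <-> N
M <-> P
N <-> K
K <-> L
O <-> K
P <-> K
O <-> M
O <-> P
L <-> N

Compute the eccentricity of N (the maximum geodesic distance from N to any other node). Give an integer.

Distances from N: K:1, L:1, M:2, O:1, P:2.
The largest is 2 (to P and M), so the eccentricity of N is 2.

2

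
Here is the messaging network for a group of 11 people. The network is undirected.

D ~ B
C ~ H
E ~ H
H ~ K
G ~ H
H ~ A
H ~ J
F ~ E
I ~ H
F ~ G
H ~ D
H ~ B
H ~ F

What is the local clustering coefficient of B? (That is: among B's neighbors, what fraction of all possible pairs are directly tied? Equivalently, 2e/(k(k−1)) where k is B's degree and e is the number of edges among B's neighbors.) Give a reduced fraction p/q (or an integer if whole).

B's neighbors: D and H (k = 2).
Possible neighbor pairs: C(2,2) = 1. Edges among them: D–H → e = 1.
Clustering(B) = 1/1.

1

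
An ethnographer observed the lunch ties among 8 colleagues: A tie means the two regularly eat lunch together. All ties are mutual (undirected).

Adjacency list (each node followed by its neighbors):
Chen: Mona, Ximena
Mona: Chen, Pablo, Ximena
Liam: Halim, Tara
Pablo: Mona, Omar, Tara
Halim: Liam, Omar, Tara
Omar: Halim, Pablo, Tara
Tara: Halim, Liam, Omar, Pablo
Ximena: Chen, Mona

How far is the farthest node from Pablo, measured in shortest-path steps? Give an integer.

Distances from Pablo: Chen:2, Halim:2, Liam:2, Mona:1, Omar:1, Tara:1, Ximena:2.
The largest is 2 (to Halim, Liam, Ximena, and Chen), so the eccentricity of Pablo is 2.

2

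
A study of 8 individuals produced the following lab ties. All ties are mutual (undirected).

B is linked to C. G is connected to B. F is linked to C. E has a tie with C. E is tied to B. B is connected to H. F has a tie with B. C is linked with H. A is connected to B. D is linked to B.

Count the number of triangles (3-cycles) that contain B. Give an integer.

3

B's neighbors: A, C, D, E, F, G, and H.
Neighbor pairs that are themselves tied: B–C–E; B–C–F; B–C–H. Each forms one triangle with B, for 3 in total.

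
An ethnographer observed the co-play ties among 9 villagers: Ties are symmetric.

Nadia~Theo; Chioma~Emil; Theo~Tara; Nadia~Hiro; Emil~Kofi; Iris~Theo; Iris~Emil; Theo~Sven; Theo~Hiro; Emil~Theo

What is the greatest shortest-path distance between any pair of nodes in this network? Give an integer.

3

Eccentricity of each node (its greatest distance to any other): Chioma:3, Emil:2, Hiro:3, Iris:2, Kofi:3, Nadia:3, Sven:3, Tara:3, Theo:2.
The maximum eccentricity is 3, realized for instance by the pair Sven–Chioma via Sven – Theo – Emil – Chioma. So the diameter is 3.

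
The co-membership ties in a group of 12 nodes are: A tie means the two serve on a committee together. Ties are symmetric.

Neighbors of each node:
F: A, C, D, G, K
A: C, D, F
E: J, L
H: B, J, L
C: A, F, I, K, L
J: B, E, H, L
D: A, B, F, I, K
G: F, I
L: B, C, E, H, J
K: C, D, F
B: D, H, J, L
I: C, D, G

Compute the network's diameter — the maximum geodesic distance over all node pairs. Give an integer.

Eccentricity of each node (its greatest distance to any other): A:3, B:3, C:2, D:3, E:4, F:3, G:4, H:4, I:3, J:4, K:3, L:3.
The maximum eccentricity is 4, realized for instance by the pair J–G via J – L – C – I – G. So the diameter is 4.

4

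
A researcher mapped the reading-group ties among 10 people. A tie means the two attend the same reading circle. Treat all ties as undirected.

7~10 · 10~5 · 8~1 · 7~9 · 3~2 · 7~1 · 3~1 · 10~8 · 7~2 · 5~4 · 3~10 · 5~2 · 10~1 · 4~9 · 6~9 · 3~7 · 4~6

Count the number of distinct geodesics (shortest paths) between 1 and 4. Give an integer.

The shortest distance is 3. The length-3 paths are: 1–10–5–4; 1–7–9–4.
That gives 2 distinct shortest paths.

2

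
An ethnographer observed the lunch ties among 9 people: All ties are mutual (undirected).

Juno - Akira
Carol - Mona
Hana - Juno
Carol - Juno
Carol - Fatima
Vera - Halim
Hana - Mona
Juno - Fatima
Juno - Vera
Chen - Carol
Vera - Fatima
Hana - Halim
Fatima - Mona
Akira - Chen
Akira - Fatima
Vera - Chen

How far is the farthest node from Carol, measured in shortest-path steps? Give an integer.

Distances from Carol: Akira:2, Chen:1, Fatima:1, Halim:3, Hana:2, Juno:1, Mona:1, Vera:2.
The largest is 3 (to Halim), so the eccentricity of Carol is 3.

3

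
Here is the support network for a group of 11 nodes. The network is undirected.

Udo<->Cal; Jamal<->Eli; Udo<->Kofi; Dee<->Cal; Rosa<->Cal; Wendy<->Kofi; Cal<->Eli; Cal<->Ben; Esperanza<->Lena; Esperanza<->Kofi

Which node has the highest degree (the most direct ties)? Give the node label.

Cal

Degrees — Ben:1, Cal:5, Dee:1, Eli:2, Esperanza:2, Jamal:1, Kofi:3, Lena:1, Rosa:1, Udo:2, Wendy:1.
The maximum is 5, attained only by Cal.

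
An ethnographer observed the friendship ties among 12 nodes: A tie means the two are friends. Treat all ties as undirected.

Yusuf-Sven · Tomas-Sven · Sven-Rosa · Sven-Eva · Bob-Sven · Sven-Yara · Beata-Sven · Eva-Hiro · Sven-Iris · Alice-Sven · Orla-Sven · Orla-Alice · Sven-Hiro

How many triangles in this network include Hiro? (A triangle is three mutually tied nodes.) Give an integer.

1

Hiro's neighbors: Eva and Sven.
Neighbor pairs that are themselves tied: Hiro–Eva–Sven. Each forms one triangle with Hiro, for 1 in total.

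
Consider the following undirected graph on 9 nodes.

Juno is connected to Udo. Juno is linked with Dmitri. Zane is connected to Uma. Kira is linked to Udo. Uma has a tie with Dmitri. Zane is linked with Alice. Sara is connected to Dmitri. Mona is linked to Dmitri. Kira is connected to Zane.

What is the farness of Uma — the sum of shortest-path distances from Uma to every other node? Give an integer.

Distances from Uma: Alice:2, Dmitri:1, Juno:2, Kira:2, Mona:2, Sara:2, Udo:3, Zane:1.
Sum = 2 + 1 + 2 + 2 + 2 + 2 + 3 + 1 = 15.

15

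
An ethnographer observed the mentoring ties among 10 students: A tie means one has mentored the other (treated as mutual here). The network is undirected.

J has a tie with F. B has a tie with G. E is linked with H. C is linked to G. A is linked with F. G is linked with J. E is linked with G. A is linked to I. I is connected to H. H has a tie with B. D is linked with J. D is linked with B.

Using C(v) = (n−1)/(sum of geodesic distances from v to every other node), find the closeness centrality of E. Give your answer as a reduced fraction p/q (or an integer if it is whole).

9/19

Distances from E: A:3, B:2, C:2, D:3, F:3, G:1, H:1, I:2, J:2. Sum = 19.
n = 10, so closeness = 9/19.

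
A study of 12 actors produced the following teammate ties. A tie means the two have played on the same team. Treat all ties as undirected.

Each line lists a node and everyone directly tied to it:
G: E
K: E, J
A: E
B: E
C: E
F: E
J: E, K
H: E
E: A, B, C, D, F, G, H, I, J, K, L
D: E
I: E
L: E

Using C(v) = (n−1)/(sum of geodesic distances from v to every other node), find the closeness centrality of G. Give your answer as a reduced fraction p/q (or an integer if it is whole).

Distances from G: A:2, B:2, C:2, D:2, E:1, F:2, H:2, I:2, J:2, K:2, L:2. Sum = 21.
n = 12, so closeness = 11/21.

11/21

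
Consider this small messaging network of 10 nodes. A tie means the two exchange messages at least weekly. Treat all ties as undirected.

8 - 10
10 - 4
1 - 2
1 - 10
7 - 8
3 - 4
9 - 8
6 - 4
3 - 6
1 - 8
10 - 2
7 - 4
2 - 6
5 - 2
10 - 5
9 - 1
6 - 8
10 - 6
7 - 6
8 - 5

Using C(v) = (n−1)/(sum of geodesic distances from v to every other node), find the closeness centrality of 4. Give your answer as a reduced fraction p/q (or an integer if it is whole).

3/5

Distances from 4: 1:2, 2:2, 3:1, 5:2, 6:1, 7:1, 8:2, 9:3, 10:1. Sum = 15.
n = 10, so closeness = 9/15 = 3/5.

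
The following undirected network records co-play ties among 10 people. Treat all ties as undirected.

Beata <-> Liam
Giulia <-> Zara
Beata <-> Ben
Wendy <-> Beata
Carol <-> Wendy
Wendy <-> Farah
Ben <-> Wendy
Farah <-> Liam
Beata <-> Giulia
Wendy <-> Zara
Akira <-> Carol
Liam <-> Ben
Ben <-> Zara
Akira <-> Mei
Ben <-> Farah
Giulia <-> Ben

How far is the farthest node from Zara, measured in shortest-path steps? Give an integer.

4

Distances from Zara: Akira:3, Beata:2, Ben:1, Carol:2, Farah:2, Giulia:1, Liam:2, Mei:4, Wendy:1.
The largest is 4 (to Mei), so the eccentricity of Zara is 4.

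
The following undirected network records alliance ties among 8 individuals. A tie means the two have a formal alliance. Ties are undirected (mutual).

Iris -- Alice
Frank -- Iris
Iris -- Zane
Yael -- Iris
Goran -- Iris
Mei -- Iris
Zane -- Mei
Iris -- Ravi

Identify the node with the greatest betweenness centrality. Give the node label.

Iris

Unnormalized betweenness of each node: Alice:0, Frank:0, Goran:0, Iris:20, Mei:0, Ravi:0, Yael:0, Zane:0.
Iris has the largest value, 20, making it the main broker — the node through which the most shortest paths run.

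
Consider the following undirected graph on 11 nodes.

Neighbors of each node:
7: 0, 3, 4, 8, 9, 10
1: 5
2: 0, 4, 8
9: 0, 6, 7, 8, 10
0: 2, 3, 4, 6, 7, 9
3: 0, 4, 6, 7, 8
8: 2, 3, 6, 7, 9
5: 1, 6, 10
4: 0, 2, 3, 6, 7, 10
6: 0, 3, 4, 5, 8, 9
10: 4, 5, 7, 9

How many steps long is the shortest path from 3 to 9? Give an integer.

2

One shortest route is 3 – 6 – 9, which uses 2 edges, and 3 and 9 are not directly tied, so nothing shorter exists. So d(3,9) = 2.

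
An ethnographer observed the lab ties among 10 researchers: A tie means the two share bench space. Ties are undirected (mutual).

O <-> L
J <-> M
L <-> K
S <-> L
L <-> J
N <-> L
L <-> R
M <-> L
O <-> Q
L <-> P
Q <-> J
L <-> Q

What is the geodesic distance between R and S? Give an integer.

2

One shortest route is R – L – S, which uses 2 edges, and R and S are not directly tied, so nothing shorter exists. So d(R,S) = 2.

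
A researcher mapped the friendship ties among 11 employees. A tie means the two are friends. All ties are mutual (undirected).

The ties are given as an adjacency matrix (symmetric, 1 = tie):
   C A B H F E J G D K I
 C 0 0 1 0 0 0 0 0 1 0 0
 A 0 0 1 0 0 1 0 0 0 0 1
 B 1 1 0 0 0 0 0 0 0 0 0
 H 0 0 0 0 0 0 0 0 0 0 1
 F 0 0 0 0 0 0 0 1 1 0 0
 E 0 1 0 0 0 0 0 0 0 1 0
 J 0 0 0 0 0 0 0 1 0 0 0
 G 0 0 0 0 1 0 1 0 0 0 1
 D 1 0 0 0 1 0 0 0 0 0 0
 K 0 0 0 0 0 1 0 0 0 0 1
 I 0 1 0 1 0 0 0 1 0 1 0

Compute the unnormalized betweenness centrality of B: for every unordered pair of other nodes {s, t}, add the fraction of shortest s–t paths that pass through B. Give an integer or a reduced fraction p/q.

7

Pairs whose geodesics pass through B — C–A: 1; C–H: 1; C–E: 1; C–K: 2/2; C–I: 1; A–D: 1; E–D: 1.
All other pairs contribute 0.
Summing the contributions gives betweenness(B) = 7.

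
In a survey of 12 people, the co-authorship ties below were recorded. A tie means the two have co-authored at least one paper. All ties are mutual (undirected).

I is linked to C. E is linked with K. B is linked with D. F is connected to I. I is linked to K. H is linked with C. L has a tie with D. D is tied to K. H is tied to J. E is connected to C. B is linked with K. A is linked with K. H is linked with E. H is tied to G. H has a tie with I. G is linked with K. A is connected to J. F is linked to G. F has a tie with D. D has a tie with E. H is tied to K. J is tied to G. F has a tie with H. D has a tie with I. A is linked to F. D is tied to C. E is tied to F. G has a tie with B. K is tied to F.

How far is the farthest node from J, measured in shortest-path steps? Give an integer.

Distances from J: A:1, B:2, C:2, D:3, E:2, F:2, G:1, H:1, I:2, K:2, L:4.
The largest is 4 (to L), so the eccentricity of J is 4.

4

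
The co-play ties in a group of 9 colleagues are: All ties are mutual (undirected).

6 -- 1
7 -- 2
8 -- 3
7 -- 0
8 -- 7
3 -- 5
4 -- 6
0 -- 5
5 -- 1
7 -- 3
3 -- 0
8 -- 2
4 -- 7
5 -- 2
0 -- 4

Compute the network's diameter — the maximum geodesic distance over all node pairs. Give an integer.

3

Eccentricity of each node (its greatest distance to any other): 0:2, 1:3, 2:3, 3:3, 4:2, 5:2, 6:3, 7:3, 8:3.
The maximum eccentricity is 3, realized for instance by the pair 3–6 via 3 – 7 – 4 – 6. So the diameter is 3.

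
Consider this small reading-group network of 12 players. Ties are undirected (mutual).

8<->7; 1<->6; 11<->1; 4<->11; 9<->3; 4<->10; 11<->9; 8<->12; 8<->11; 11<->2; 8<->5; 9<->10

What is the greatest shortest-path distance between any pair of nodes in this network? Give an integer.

4

Eccentricity of each node (its greatest distance to any other): 1:3, 2:3, 3:4, 4:3, 5:4, 6:4, 7:4, 8:3, 9:3, 10:4, 11:2, 12:4.
The maximum eccentricity is 4, realized for instance by the pair 6–7 via 6 – 1 – 11 – 8 – 7. So the diameter is 4.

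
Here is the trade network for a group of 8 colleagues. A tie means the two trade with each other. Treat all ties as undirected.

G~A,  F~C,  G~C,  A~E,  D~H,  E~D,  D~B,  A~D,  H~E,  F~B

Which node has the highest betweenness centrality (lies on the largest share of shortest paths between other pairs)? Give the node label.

Unnormalized betweenness of each node: A:17/3, B:13/3, C:2, D:23/3, E:4/3, F:7/3, G:11/3, H:0.
D has the largest value, 23/3, making it the main broker — the node through which the most shortest paths run.

D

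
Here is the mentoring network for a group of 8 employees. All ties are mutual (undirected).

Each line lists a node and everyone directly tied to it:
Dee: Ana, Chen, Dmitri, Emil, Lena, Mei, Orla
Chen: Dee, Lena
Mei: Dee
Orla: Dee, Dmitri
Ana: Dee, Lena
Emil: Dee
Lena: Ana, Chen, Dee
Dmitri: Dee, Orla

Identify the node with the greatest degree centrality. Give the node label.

Degrees — Ana:2, Chen:2, Dee:7, Dmitri:2, Emil:1, Lena:3, Mei:1, Orla:2.
The maximum is 7, attained only by Dee.

Dee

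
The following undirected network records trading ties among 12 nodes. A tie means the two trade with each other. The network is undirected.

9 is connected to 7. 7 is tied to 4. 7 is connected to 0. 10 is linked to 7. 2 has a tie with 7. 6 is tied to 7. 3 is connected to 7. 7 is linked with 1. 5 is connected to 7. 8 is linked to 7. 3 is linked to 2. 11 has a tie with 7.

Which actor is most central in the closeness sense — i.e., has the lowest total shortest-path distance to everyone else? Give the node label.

Farness (sum of distances to all others) for each node — 0:21, 1:21, 2:20, 3:20, 4:21, 5:21, 6:21, 7:11, 8:21, 9:21, 10:21, 11:21.
The smallest farness is 11, for 7, so 7 has the highest closeness.

7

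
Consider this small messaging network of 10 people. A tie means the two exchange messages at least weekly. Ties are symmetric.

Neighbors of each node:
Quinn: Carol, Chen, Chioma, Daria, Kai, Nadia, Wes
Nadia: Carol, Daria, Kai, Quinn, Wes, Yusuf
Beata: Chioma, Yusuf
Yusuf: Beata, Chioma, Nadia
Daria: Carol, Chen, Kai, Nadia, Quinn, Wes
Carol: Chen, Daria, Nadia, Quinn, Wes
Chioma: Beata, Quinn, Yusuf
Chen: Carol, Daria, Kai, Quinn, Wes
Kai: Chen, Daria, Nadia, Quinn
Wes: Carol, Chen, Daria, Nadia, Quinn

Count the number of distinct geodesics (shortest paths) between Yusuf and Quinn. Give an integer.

The shortest distance is 2. The length-2 paths are: Yusuf–Chioma–Quinn; Yusuf–Nadia–Quinn.
That gives 2 distinct shortest paths.

2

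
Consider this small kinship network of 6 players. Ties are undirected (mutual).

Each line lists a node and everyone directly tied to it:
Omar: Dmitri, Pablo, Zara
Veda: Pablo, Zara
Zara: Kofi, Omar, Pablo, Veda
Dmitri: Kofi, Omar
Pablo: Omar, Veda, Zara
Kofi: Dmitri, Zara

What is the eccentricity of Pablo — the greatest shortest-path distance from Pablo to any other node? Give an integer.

2

Distances from Pablo: Dmitri:2, Kofi:2, Omar:1, Veda:1, Zara:1.
The largest is 2 (to Dmitri and Kofi), so the eccentricity of Pablo is 2.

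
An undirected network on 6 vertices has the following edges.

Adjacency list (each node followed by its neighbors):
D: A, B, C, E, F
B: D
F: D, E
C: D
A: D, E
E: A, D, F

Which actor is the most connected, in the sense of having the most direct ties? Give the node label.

Degrees — A:2, B:1, C:1, D:5, E:3, F:2.
The maximum is 5, attained only by D.

D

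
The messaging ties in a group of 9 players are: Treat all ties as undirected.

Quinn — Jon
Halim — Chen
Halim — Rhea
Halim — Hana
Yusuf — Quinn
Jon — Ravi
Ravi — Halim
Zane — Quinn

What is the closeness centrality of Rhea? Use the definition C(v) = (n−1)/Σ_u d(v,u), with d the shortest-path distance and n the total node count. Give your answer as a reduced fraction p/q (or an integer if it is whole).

1/3

Distances from Rhea: Chen:2, Halim:1, Hana:2, Jon:3, Quinn:4, Ravi:2, Yusuf:5, Zane:5. Sum = 24.
n = 9, so closeness = 8/24 = 1/3.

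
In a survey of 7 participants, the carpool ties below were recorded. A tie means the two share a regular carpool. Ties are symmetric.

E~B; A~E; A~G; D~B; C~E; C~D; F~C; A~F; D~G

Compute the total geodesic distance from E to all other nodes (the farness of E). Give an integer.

Distances from E: A:1, B:1, C:1, D:2, F:2, G:2.
Sum = 1 + 1 + 1 + 2 + 2 + 2 = 9.

9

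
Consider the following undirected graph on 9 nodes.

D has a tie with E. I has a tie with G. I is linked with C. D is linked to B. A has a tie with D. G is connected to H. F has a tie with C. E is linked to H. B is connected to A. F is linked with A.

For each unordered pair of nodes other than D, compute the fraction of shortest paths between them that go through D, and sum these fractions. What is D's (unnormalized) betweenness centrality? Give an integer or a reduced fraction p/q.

15/2

Pairs whose geodesics pass through D — H–B: 1; H–A: 1; H–F: 1/2; E–B: 1; E–A: 1; E–F: 1; E–C: 1/2; B–G: 1; A–G: 1/2.
All other pairs contribute 0.
Summing the contributions gives betweenness(D) = 15/2.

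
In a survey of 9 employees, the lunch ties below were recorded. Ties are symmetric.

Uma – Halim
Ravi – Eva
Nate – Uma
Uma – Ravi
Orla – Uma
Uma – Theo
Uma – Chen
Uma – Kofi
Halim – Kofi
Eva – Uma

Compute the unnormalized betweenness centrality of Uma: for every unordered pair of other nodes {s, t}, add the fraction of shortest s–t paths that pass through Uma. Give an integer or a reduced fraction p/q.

26

Pairs whose geodesics pass through Uma — Halim–Ravi: 1; Halim–Nate: 1; Halim–Chen: 1; Halim–Theo: 1; Halim–Orla: 1; Halim–Eva: 1; Ravi–Nate: 1; Ravi–Chen: 1; Ravi–Theo: 1; Ravi–Orla: 1; Ravi–Kofi: 1; Nate–Chen: 1; Nate–Theo: 1; Nate–Orla: 1 … (+12 more pairs).
All other pairs contribute 0.
Summing the contributions gives betweenness(Uma) = 26.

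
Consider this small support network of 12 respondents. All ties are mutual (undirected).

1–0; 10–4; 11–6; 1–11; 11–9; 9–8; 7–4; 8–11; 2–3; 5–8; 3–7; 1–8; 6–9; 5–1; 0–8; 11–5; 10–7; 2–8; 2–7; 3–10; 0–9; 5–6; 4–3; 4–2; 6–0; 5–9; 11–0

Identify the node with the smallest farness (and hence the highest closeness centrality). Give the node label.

8

Farness (sum of distances to all others) for each node — 0:22, 1:23, 2:19, 3:25, 4:25, 5:22, 6:28, 7:25, 8:17, 9:22, 10:33, 11:21.
The smallest farness is 17, for 8, so 8 has the highest closeness.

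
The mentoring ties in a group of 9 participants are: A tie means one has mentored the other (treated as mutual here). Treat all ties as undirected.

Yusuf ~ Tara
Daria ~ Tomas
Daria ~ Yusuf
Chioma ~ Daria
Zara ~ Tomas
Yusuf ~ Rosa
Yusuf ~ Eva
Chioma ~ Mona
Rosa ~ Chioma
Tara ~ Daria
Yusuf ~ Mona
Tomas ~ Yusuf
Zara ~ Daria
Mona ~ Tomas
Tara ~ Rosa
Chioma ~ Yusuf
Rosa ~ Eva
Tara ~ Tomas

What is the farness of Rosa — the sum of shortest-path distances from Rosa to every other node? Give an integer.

13

Distances from Rosa: Chioma:1, Daria:2, Eva:1, Mona:2, Tara:1, Tomas:2, Yusuf:1, Zara:3.
Sum = 1 + 2 + 1 + 2 + 1 + 2 + 1 + 3 = 13.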